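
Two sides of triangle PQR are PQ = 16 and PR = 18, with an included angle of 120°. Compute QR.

When two sides and the included angle are known, the law of cosines gives the third side.
c^2 = a^2 + b^2 - 2ab cos(C) generalizes the Pythagorean theorem to non-right triangles.
Here: QR^2 = 256 + 324 - 576*(-1/2) = 868
QR = 2*sqrt(217)

2*sqrt(217)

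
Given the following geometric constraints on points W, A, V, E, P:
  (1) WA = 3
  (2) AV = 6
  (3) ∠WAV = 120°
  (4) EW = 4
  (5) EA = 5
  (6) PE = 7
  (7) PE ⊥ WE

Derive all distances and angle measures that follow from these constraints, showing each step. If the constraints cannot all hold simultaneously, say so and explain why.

The constraints are consistent.

Step 1: From WA = 3, AV = 6, and ∠WAV = 120°, by the law of cosines:
  WV² = WA² + AV² - 2·WA·AV·cos(120°) = 9 + 36 + 18 = 63
  WV = 3·√7

Step 2: From WE = 4, EP = 7, and ∠WEP = 90°, by the law of cosines:
  WP² = WE² + EP² - 2·WE·EP·cos(90°) = 16 + 49 - 0 = 65
  WP = √65

Step 3: From WA = 3, WE = 4, AE = 5, by the inverse law of cosines:
  cos(∠AWE) = (WA² + WE² - AE²) / (2·WA·WE)
  ∠AWE = 90°

Step 4: From AE = 5, AW = 3, EW = 4, by the inverse law of cosines:
  cos(∠EAW) = (AE² + AW² - EW²) / (2·AE·AW)
  ∠EAW = 53.13°

Step 5: From EA = 5, EW = 4, AW = 3, by the inverse law of cosines:
  cos(∠AEW) = (EA² + EW² - AW²) / (2·EA·EW)
  ∠AEW = 36.87°

Step 6: From WA = 3, WV = 3·√7, AV = 6, by the inverse law of cosines:
  cos(∠AWV) = (WA² + WV² - AV²) / (2·WA·WV)
  ∠AWV = 40.89°

Step 7: From WE = 4, WP = √65, EP = 7, by the inverse law of cosines:
  cos(∠EWP) = (WE² + WP² - EP²) / (2·WE·WP)
  ∠EWP = 60.26°

Step 8: From VA = 6, VW = 3·√7, AW = 3, by the inverse law of cosines:
  cos(∠AVW) = (VA² + VW² - AW²) / (2·VA·VW)
  ∠AVW = 19.11°

Step 9: From PE = 7, PW = √65, EW = 4, by the inverse law of cosines:
  cos(∠EPW) = (PE² + PW² - EW²) / (2·PE·PW)
  ∠EPW = 29.74°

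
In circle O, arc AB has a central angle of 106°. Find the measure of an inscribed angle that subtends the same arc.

By the inscribed angle theorem, the inscribed angle is half the central angle.
Inscribed angle = 106° / 2 = 53°

53°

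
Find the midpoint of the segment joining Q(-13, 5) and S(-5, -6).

The midpoint is the average of the coordinates:
x: (-13 + -5)/2 = -9
y: (5 + -6)/2 = -1/2
Midpoint = (-9, -1/2)

(-9, -1/2)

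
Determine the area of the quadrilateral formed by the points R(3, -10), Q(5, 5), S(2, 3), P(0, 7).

Using the Shoelace formula for a quadrilateral (vertices in order):
Area = (1/2)|sum of (x_i * y_(i+1) - x_(i+1) * y_i)|
Terms: (3*5 - 5*-10) = 65, (5*3 - 2*5) = 5, (2*7 - 0*3) = 14, (0*-10 - 3*7) = -21
Sum = 63
Area = (1/2)(63) = 63/2

63/2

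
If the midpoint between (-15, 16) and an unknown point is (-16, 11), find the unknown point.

Using the midpoint formula: M = ((x1 + x2)/2, (y1 + y2)/2)
We know M = (-16, 11) and B = (-15, 16)
For x: -16 = (-15 + x2)/2, so x2 = 2*-16 - -15 = -17
For y: 11 = (16 + y2)/2, so y2 = 2*11 - 16 = 6
C = (-17, 6)

(-17, 6)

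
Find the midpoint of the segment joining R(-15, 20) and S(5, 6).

The midpoint is the average of the coordinates:
x: (-15 + 5)/2 = -5
y: (20 + 6)/2 = 13
Midpoint = (-5, 13)

(-5, 13)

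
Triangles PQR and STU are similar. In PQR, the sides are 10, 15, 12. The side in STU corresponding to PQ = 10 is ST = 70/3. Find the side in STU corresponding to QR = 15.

k = 70/3/10 = 7/3. TU = 7/3 * 15 = 35.

35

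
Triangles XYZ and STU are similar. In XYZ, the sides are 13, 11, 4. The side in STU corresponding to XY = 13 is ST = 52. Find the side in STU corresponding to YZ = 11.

Similar triangles have proportional sides. Setting up the proportion:
ST / XY = TU / YZ
52 / 13 = TU / 11
TU = 11 * 52 / 13 = 44.

44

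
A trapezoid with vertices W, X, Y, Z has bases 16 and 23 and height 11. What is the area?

Area = (16 + 23) * 11 / 2 = 429 / 2 = 429/2

429/2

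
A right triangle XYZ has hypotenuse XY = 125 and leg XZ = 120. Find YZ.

YZ = sqrt(125^2 - 120^2) = sqrt(1225) = 35

35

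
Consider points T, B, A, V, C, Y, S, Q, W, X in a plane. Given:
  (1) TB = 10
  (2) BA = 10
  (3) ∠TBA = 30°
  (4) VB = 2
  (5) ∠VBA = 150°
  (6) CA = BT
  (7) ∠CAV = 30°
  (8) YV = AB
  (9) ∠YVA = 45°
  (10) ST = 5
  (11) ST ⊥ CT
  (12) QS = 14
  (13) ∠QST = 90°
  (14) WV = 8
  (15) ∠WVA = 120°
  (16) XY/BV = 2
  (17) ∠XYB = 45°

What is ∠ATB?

Step 1: By the law of cosines on triangle TBA: TA² = 10² + 10² − 2·10·10·cos(30°) = 26.79, so TA ≈ 5.18.
Step 2: By the inverse law of cosines on triangle ATB: cos(∠ATB) = (5.18² + 10² − 10²) / (2·5.18·10) = 26.79/103.53 = 0.2588, so ∠ATB = 75°.

Therefore, the measure of angle ∠ATB = 75°.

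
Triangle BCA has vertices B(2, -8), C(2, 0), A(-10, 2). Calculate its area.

Shoelace: Area = (1/2)|2(0-2) + 2(2--8) + -10(-8-0)| = (1/2)(96) = 48

48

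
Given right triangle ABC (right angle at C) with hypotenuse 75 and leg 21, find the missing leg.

Rearranging the Pythagorean theorem to solve for the unknown leg:
leg^2 = hypotenuse^2 - known_leg^2 = 5625 - 441 = 5184
leg = sqrt(5184) = 72.

72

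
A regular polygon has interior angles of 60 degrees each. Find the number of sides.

Each interior angle of a regular n-gon is (n - 2) * 180 / n.
Setting this equal to 60:
(n - 2) * 180 / n = 60
Each exterior angle = 180 - 60 = 120 degrees.
Since exterior angles sum to 360: n = 360 / 120 = 3.

3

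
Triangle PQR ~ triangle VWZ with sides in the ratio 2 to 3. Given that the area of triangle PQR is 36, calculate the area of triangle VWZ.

For similar figures, the area ratio equals the square of the side ratio.
Side ratio (PQR to VWZ) = 2:3, so area ratio = 2^2:3^2 = 4:9.
If the area of PQR is 36, then the area of VWZ = 36 * (9/4) = 81.

81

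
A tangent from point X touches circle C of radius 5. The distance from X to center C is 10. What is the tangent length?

The tangent, radius, and line from the external point to the center form a right triangle.
The right angle is where the tangent meets the radius.
By the Pythagorean theorem: tangent² + 5² = 10²
tangent² = 100 - 25 = 75
tangent = 5*sqrt(3)

5*sqrt(3)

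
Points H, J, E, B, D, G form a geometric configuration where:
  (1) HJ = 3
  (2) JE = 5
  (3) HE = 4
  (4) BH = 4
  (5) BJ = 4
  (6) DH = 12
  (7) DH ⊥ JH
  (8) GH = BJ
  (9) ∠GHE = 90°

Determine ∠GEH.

From the given relations: GH = BJ = 4.
Step 1: By the law of cosines on triangle EHG: EG² = 4² + 4² − 2·4·4·cos(90°) = 32, so EG = 4·√2.
Step 2: By the inverse law of cosines on triangle GEH: cos(∠GEH) = ((4·√2)² + 4² − 4²) / (2·4·√2·4) = 32/45.25 = 0.7071, so ∠GEH = 45°.

Therefore, the measure of angle ∠GEH = 45°.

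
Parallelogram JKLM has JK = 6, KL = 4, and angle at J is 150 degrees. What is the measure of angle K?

Opposite sides of a parallelogram are parallel, so consecutive angles form co-interior angles on a transversal.
Co-interior angles sum to 180°, giving angle K = 180 - 150 = 30 degrees.

30 degrees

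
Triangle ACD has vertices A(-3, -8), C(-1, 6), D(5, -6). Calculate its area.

Shoelace: Area = (1/2)|-3(6--6) + -1(-6--8) + 5(-8-6)| = (1/2)(108) = 54

54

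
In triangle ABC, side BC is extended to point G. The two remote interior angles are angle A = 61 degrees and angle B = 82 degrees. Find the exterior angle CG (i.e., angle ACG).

The interior angle at C is 180 - 61 - 82 = 37 degrees.
The exterior angle and interior angle at C are supplementary:
Exterior angle = 180 - 37 = 143 degrees.

143 degrees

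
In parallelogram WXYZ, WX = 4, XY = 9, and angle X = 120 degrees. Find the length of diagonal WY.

The diagonal of a parallelogram can be found by treating two adjacent sides and the diagonal as a triangle.
Applying the law of cosines with sides 4, 9 and included angle 120°:
d^2 = 16 + 81 - 72*cos(120°) = 133
d = sqrt(133)

sqrt(133)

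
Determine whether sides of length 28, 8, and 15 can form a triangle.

No.
The triangle inequality is violated: 8 + 15 = 23 ≤ 28.
These lengths cannot form a triangle.

No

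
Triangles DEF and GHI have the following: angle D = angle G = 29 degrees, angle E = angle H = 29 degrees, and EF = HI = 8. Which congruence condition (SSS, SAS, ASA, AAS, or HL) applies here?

The given information provides:
angle D = angle G = 29 degrees, angle E = angle H = 29 degrees, and EF = HI = 8
This matches the AAS congruence theorem.
Two pairs of corresponding angles and a non-included side are equal (Angle-Angle-Side).

AAS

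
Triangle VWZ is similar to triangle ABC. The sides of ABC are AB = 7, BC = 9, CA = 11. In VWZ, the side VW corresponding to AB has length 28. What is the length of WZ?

k = 28/7 = 4. WZ = 4 * 9 = 36.

36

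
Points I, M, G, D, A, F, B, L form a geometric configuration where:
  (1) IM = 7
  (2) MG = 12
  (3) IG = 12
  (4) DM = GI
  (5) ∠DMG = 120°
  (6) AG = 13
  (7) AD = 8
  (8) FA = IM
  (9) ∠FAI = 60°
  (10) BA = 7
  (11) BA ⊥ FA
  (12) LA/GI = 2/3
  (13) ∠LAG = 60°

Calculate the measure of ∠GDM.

From the given relations: DM = GI = 12.
Step 1: By the law of cosines on triangle DMG: DG² = 12² + 12² − 2·12·12·cos(120°) = 432, so DG = 12·√3.
Step 2: By the inverse law of cosines on triangle GDM: cos(∠GDM) = ((12·√3)² + 12² − 12²) / (2·12·√3·12) = 432/498.83 = 0.866, so ∠GDM = 30°.

Therefore, the measure of angle ∠GDM = 30°.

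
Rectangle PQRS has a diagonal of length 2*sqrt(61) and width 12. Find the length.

b = sqrt(d^2 - a^2) = sqrt(244 - 144) = sqrt(100) = 10

10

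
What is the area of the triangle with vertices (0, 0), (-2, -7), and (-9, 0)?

The Shoelace formula computes the area from vertex coordinates by summing cross products.
For vertices (0,0), (-2,-7), (-9,0):
Signed sum = 0*-7 - -2*0 + -2*0 - -9*-7 + -9*0 - 0*0
= 0 + -63 + 0 = -63
Area = (1/2)|-63| = 63/2.

63/2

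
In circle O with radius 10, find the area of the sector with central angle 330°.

Sector area = π(10²)(11/12) = 275*pi/3

275*pi/3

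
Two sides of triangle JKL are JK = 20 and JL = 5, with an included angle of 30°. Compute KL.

By the law of cosines: KL^2 = JK^2 + JL^2 - 2*JK*JL*cos(J)
KL^2 = 20^2 + 5^2 - 2*20*5*cos(30°)
KL^2 = 400 + 25 - 200*(sqrt(3)/2)
KL^2 = 425 - 100*sqrt(3)
KL = 5*sqrt(17 - 4*sqrt(3))

5*sqrt(17 - 4*sqrt(3))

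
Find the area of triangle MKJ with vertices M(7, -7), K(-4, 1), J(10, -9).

Shoelace: Area = (1/2)|7(1--9) + -4(-9--7) + 10(-7-1)| = (1/2)(2) = 1

1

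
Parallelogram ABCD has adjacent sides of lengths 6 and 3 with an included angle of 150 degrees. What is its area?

The area of a parallelogram equals the product of two adjacent sides times the sine of the included angle.
This is because the height equals 3 * sin(150°) = 3/2.
Area = 6 * 3/2 = 9

9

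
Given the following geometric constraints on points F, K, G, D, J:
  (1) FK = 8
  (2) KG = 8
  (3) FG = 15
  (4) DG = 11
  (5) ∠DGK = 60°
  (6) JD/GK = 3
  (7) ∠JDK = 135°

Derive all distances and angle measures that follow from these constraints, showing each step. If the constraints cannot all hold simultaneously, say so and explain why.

The constraints are consistent.

From the given relations:
  JD = 3·GK = 3·8 = 24

Step 1: From KG = 8, GD = 11, and ∠KGD = 60°, by the law of cosines:
  KD² = KG² + GD² - 2·KG·GD·cos(60°) = 64 + 121 - 88 = 97
  KD = √97

Step 2: From FG = 15, FK = 8, GK = 8, by the inverse law of cosines:
  cos(∠GFK) = (FG² + FK² - GK²) / (2·FG·FK)
  ∠GFK = 20.36°

Step 3: From KF = 8, KG = 8, FG = 15, by the inverse law of cosines:
  cos(∠FKG) = (KF² + KG² - FG²) / (2·KF·KG)
  ∠FKG = 139.27°

Step 4: From GF = 15, GK = 8, FK = 8, by the inverse law of cosines:
  cos(∠FGK) = (GF² + GK² - FK²) / (2·GF·GK)
  ∠FGK = 20.36°

Step 5: From KD = √97, DJ = 24, and ∠KDJ = 135°, by the law of cosines:
  KJ² = KD² + DJ² - 2·KD·DJ·cos(135°) = 97 + 576 + 334.3 = 1007
  KJ ≈ 31.74

Step 6: From KD = √97, KG = 8, DG = 11, by the inverse law of cosines:
  cos(∠DKG) = (KD² + KG² - DG²) / (2·KD·KG)
  ∠DKG = 75.3°

Step 7: From DG = 11, DK = √97, GK = 8, by the inverse law of cosines:
  cos(∠GDK) = (DG² + DK² - GK²) / (2·DG·DK)
  ∠GDK = 44.7°

Step 8: From KD = √97, KJ = 31.74, DJ = 24, by the inverse law of cosines:
  cos(∠DKJ) = (KD² + KJ² - DJ²) / (2·KD·KJ)
  ∠DKJ = 32.32°

Step 9: From JD = 24, JK = 31.74, DK = √97, by the inverse law of cosines:
  cos(∠DJK) = (JD² + JK² - DK²) / (2·JD·JK)
  ∠DJK = 12.68°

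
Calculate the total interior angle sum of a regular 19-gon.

The sum of interior angles of an n-sided polygon is (n - 2) * 180.
For n = 19: (19 - 2) * 180 = 17 * 180 = 3060 degrees.

3060 degrees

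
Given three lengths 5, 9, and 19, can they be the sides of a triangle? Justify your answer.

The longest side is 19. The other two sides sum to 5 + 9 = 14.
Since 14 ≤ 19, the two shorter sides cannot reach around to close the triangle.

No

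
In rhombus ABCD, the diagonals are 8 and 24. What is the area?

The diagonals of a rhombus divide it into four right triangles.
Each triangle has legs 8/ 2 = 4 and 24/2 = 12, so each has area (1/2)*4*12 = 24.
Four such triangles give total area = (d1 * d2) / 2 = 96.

96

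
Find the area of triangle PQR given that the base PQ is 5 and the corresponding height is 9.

A triangle's area is half the area of a rectangle with the same base and height.
Area = (1/2) * 5 * 9 = 45/2.

45/2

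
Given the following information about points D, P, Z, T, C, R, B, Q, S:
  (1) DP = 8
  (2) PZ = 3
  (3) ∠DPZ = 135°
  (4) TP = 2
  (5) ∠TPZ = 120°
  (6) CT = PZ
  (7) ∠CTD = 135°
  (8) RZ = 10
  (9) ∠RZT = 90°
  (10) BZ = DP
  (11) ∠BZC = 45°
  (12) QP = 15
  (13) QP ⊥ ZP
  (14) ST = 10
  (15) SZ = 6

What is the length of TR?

Step 1: By the law of cosines on triangle ZPT: ZT² = 3² + 2² − 2·3·2·cos(120°) = 19, so ZT = √19.
Step 2: By the law of cosines on triangle TZR: TR² = √19² + 10² − 2·√19·10·cos(90°) = 119, so TR = √119.

Therefore, the length of TR = √119.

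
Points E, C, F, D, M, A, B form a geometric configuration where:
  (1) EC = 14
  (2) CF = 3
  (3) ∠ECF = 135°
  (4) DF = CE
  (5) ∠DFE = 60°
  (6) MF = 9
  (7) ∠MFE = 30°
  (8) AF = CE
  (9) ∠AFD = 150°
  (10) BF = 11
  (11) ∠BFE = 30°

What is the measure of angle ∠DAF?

From the given relations: AF = CE = 14; DF = CE = 14.
Step 1: By the law of cosines on triangle AFD: AD² = 14² + 14² − 2·14·14·cos(150°) = 731.48, so AD ≈ 27.05.
Step 2: By the inverse law of cosines on triangle DAF: cos(∠DAF) = (27.05² + 14² − 14²) / (2·27.05·14) = 731.48/757.29 = 0.9659, so ∠DAF = 15°.

Therefore, the measure of angle ∠DAF = 15°.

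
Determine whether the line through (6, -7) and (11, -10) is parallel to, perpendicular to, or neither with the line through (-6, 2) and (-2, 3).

Slope of line 1: m1 = (-10 - -7)/(11 - 6) = -3/5 = -3/5
Slope of line 2: m2 = (3 - 2)/(-2 - -6) = 1/4 = 1/4
m1 != m2 and m1*m2 = -3/20 != -1. Neither.

Neither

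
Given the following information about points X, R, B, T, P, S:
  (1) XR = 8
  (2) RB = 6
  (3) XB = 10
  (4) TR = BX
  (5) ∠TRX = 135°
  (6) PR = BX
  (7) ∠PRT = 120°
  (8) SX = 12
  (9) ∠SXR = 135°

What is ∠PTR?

From the given relations: TR = BX = 10; PR = BX = 10.
Step 1: By the law of cosines on triangle TRP: TP² = 10² + 10² − 2·10·10·cos(120°) = 300, so TP = 10·√3.
Step 2: By the inverse law of cosines on triangle PTR: cos(∠PTR) = ((10·√3)² + 10² − 10²) / (2·10·√3·10) = 300/346.41 = 0.866, so ∠PTR = 30°.

Therefore, the measure of angle ∠PTR = 30°.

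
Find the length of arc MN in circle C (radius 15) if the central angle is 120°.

Arc length = 2π(15)(1/3) = 10*pi

10*pi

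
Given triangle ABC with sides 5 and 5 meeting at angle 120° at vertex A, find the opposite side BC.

Law of cosines: BC^2 = 5^2 + 5^2 - 2(5)(5)cos(120°) = 75, so BC = 5*sqrt(3).

5*sqrt(3)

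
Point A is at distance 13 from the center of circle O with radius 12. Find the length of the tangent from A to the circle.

The tangent, radius, and line from the external point to the center form a right triangle.
The right angle is where the tangent meets the radius.
By the Pythagorean theorem: tangent² + 12² = 13²
tangent² = 169 - 144 = 25
tangent = 5

5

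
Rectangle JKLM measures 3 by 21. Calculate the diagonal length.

Using the Pythagorean theorem:
d² = 3² + 21² = 9 + 441 = 450
d = sqrt(450) = 15*sqrt(2)

15*sqrt(2)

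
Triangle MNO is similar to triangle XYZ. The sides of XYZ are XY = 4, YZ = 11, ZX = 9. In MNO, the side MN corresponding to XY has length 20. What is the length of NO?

k = 20/4 = 5. NO = 5 * 11 = 55.

55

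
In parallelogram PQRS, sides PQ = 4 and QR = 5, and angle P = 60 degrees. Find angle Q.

In a parallelogram, consecutive angles are supplementary (sum to 180°).
angle Q = 180 - angle P
angle Q = 180 - 60
angle Q = 120 degrees

120 degrees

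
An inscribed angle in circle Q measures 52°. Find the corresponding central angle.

By the inscribed angle theorem, the central angle is twice the inscribed angle.
Central angle = 2 × 52° = 104°

104°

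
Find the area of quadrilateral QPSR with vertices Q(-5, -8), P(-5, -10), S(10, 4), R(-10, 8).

The Shoelace formula works by pairing each vertex with the next (cycling back to the first).
For each pair, compute x_i*y_(i+1) - x_(i+1)*y_i:
  (-5*-10 - -5*-8) = 10
  (-5*4 - 10*-10) = 80
  (10*8 - -10*4) = 120
  (-10*-8 - -5*8) = 120
Taking half the absolute value of the total: Area = (1/2)(330) = 165.

165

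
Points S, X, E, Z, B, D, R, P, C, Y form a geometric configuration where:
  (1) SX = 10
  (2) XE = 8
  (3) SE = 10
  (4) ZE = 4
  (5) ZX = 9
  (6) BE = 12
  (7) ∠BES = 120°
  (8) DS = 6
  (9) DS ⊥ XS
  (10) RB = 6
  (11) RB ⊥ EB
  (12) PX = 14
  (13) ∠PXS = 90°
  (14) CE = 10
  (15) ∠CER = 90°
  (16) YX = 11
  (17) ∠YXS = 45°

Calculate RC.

Step 1: By the law of cosines on triangle EBR: ER² = 12² + 6² − 2·12·6·cos(90°) = 180, so ER = 6·√5.
Step 2: By the law of cosines on triangle REC: RC² = (6·√5)² + 10² − 2·6·√5·10·cos(90°) = 280, so RC = 2·√70.

Therefore, the length of RC = 2·√70.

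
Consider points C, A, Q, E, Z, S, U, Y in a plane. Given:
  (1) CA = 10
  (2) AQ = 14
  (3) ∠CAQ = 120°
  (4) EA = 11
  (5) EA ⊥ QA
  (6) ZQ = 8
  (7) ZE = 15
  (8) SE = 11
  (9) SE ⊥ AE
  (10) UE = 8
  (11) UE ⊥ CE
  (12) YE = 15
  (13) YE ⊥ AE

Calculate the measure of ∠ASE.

Step 1: By the law of cosines on triangle SEA: SA² = 11² + 11² − 2·11·11·cos(90°) = 242, so SA = 11·√2.
Step 2: By the inverse law of cosines on triangle ASE: cos(∠ASE) = ((11·√2)² + 11² − 11²) / (2·11·√2·11) = 242/342.24 = 0.7071, so ∠ASE = 45°.

Therefore, the measure of angle ∠ASE = 45°.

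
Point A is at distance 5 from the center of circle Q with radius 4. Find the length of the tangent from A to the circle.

The tangent, radius, and line from the external point to the center form a right triangle.
The right angle is where the tangent meets the radius.
By the Pythagorean theorem: tangent² + 4² = 5²
tangent² = 25 - 16 = 9
tangent = 3

3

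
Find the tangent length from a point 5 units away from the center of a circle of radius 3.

tangent = √(d² - r²) = √(5² - 3²) = √(25 - 9) = √16 = 4

4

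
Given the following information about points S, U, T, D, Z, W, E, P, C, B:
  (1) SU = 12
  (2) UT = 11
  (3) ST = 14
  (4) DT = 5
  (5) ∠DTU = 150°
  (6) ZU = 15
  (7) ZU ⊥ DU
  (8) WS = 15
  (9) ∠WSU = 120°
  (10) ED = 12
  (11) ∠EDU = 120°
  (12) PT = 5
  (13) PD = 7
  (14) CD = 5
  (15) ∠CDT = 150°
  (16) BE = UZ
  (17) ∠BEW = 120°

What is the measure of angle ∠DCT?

Step 1: By the law of cosines on triangle CDT: CT² = 5² + 5² − 2·5·5·cos(150°) = 93.3, so CT ≈ 9.66.
Step 2: By the inverse law of cosines on triangle DCT: cos(∠DCT) = (5² + 9.66² − 5²) / (2·5·9.66) = 93.3/96.59 = 0.9659, so ∠DCT = 15°.

Therefore, the measure of angle ∠DCT = 15°.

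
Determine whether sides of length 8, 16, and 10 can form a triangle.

Sort the sides: 8, 10, 16.
It suffices to check that the sum of the two smallest exceeds the largest:
8 + 10 = 18 > 16. ✓
Yes, a valid triangle can be formed.

Yes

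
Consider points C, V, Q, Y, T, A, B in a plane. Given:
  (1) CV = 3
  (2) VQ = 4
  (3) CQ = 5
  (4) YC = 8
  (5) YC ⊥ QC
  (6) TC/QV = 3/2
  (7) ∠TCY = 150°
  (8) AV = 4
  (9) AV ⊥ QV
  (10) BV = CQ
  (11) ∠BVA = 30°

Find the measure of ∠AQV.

Step 1: By the law of cosines on triangle QVA: QA² = 4² + 4² − 2·4·4·cos(90°) = 32, so QA = 4·√2.
Step 2: By the inverse law of cosines on triangle AQV: cos(∠AQV) = ((4·√2)² + 4² − 4²) / (2·4·√2·4) = 32/45.25 = 0.7071, so ∠AQV = 45°.

Therefore, the measure of angle ∠AQV = 45°.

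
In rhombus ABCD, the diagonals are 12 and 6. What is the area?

The diagonals of a rhombus divide it into four right triangles.
Each triangle has legs 12/ 2 = 6 and 6/2 = 3, so each has area (1/2)*6*3 = 9.
Four such triangles give total area = (d1 * d2) / 2 = 36.

36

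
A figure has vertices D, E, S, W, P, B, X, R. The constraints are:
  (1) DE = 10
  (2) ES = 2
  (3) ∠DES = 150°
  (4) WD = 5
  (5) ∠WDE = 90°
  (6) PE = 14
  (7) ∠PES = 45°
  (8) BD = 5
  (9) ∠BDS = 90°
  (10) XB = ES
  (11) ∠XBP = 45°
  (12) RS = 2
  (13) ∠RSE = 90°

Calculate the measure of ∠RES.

Step 1: By the law of cosines on triangle ESR: ER² = 2² + 2² − 2·2·2·cos(90°) = 8, so ER = 2·√2.
Step 2: By the inverse law of cosines on triangle RES: cos(∠RES) = ((2·√2)² + 2² − 2²) / (2·2·√2·2) = 8/11.31 = 0.7071, so ∠RES = 45°.

Therefore, the measure of angle ∠RES = 45°.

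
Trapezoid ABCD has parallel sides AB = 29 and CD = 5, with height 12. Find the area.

Area = (29 + 5) * 12 / 2 = 408 / 2 = 204

204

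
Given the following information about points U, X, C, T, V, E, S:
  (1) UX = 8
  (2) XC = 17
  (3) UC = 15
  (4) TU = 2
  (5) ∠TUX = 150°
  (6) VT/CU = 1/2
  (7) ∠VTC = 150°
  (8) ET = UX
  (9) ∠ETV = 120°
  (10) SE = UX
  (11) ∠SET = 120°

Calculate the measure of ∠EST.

From the given relations: SE = UX = 8; ET = UX = 8.
Step 1: By the law of cosines on triangle SET: ST² = 8² + 8² − 2·8·8·cos(120°) = 192, so ST = 8·√3.
Step 2: By the inverse law of cosines on triangle EST: cos(∠EST) = (8² + (8·√3)² − 8²) / (2·8·8·√3) = 192/221.7 = 0.866, so ∠EST = 30°.

Therefore, the measure of angle ∠EST = 30°.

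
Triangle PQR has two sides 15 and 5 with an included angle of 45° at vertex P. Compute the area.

When two sides and the included angle are known, the area formula is (1/2)ab sin(C).
The height from one side to the opposite vertex is 5 sin(45°) = 5*sqrt(2)/2.
Area = (1/2) * 15 * 5*sqrt(2)/2 = 75*sqrt(2)/4.

75*sqrt(2)/4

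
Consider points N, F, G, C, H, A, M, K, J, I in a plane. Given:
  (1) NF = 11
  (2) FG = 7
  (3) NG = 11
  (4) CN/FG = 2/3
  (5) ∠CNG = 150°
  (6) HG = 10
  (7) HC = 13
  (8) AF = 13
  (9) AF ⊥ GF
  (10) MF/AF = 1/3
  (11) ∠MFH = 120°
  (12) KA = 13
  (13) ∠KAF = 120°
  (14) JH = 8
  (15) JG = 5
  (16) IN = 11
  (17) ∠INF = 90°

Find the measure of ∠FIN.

Step 1: By the law of cosines on triangle INF: IF² = 11² + 11² − 2·11·11·cos(90°) = 242, so IF = 11·√2.
Step 2: By the inverse law of cosines on triangle FIN: cos(∠FIN) = ((11·√2)² + 11² − 11²) / (2·11·√2·11) = 242/342.24 = 0.7071, so ∠FIN = 45°.

Therefore, the measure of angle ∠FIN = 45°.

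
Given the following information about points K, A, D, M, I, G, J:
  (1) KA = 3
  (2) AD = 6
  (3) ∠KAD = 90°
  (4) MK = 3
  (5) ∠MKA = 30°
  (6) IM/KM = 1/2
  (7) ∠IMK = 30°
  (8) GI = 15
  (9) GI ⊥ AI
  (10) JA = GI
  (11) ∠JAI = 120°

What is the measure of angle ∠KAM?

Step 1: By the law of cosines on triangle AKM: AM² = 3² + 3² − 2·3·3·cos(30°) = 2.41, so AM ≈ 1.55.
Step 2: By the inverse law of cosines on triangle KAM: cos(∠KAM) = (3² + 1.55² − 3²) / (2·3·1.55) = 2.41/9.32 = 0.2588, so ∠KAM = 75°.

Therefore, the measure of angle ∠KAM = 75°.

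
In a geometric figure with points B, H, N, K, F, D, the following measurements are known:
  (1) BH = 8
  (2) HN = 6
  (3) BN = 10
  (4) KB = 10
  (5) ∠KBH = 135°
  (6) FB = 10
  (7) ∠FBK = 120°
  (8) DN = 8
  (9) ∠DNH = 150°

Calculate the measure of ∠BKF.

Step 1: By the law of cosines on triangle KBF: KF² = 10² + 10² − 2·10·10·cos(120°) = 300, so KF = 10·√3.
Step 2: By the inverse law of cosines on triangle BKF: cos(∠BKF) = (10² + (10·√3)² − 10²) / (2·10·10·√3) = 300/346.41 = 0.866, so ∠BKF = 30°.

Therefore, the measure of angle ∠BKF = 30°.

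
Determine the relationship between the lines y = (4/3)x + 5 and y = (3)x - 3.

Slope of line 1: m1 = 4/3
Slope of line 2: m2 = 3
m1 != m2 (4/3 != 3), so not parallel.
m1 * m2 = (4/3) * (3) = 4 != -1, so not perpendicular.
The lines are neither parallel nor perpendicular.

Neither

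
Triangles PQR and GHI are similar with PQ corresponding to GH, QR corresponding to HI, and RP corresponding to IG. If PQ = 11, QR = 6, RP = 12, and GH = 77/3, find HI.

k = 77/3/11 = 7/3. HI = 7/3 * 6 = 14.

14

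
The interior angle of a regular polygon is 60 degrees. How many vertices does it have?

Each interior angle of a regular n-gon is (n - 2) * 180 / n.
Setting this equal to 60:
(n - 2) * 180 / n = 60
Each exterior angle = 180 - 60 = 120 degrees.
Since exterior angles sum to 360: n = 360 / 120 = 3.

3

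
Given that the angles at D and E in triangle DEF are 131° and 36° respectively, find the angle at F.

Let angle F = x. Then 131 + 36 + x = 180.
x = 180 - 167 = 13 degrees.

13 degrees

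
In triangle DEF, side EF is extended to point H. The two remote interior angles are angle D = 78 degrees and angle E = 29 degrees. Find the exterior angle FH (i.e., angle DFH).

By the exterior angle theorem, an exterior angle of a triangle equals the sum of the two remote interior angles.
Exterior angle = angle D + angle E
Exterior angle = 78 + 29 = 107 degrees

107 degrees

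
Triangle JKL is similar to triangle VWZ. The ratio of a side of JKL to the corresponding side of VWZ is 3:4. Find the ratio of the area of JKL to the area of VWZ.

Area scales with the square of linear dimensions. If every length is multiplied by 3/4, then the area is multiplied by (3/4)^2 = 9/16.
The area ratio is 9:16.

9:16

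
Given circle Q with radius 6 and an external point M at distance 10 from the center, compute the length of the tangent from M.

tangent = √(d² - r²) = √(10² - 6²) = √(100 - 36) = √64 = 8

8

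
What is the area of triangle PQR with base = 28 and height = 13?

Area = (1/2) * base * height
Area = (1/2) * 28 * 13
Area = 182

182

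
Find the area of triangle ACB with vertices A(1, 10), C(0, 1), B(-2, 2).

The Shoelace formula computes the area from vertex coordinates by summing cross products.
For vertices (1,10), (0,1), (-2,2):
Signed sum = 1*1 - 0*10 + 0*2 - -2*1 + -2*10 - 1*2
= 1 + 2 + -22 = -19
Area = (1/2)|-19| = 19/2.

19/2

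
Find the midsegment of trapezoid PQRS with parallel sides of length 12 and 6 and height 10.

The midsegment (median) of a trapezoid connects the midpoints of the non-parallel sides.
Its length is the average of the two bases: (12 + 6) / 2 = 9.

9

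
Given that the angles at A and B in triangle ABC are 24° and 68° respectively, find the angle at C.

By the triangle angle sum property, the three interior angles of any triangle add up to 180°.
We know angle A = 24° and angle B = 68°, so their sum is 92°.
Therefore angle C = 180° - 92° = 88°.

88 degrees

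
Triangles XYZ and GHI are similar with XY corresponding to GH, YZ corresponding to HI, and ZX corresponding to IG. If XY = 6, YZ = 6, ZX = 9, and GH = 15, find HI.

Similar triangles have proportional sides. Setting up the proportion:
GH / XY = HI / YZ
15 / 6 = HI / 6
HI = 6 * 15 / 6 = 15.

15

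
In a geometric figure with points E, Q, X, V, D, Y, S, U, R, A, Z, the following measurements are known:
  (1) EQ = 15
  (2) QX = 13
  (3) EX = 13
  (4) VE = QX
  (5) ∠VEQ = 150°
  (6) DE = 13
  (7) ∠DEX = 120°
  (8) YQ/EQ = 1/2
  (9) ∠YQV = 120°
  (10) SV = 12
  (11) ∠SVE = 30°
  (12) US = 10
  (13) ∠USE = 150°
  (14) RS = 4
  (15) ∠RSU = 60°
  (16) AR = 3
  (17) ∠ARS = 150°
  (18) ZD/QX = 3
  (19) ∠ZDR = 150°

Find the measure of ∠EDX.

Step 1: By the law of cosines on triangle DEX: DX² = 13² + 13² − 2·13·13·cos(120°) = 507, so DX = 13·√3.
Step 2: By the inverse law of cosines on triangle EDX: cos(∠EDX) = (13² + (13·√3)² − 13²) / (2·13·13·√3) = 507/585.43 = 0.866, so ∠EDX = 30°.

Therefore, the measure of angle ∠EDX = 30°.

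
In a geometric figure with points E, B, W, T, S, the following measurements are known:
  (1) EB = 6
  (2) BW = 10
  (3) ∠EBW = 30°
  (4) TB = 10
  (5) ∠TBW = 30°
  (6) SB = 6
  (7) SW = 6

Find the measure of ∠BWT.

Step 1: By the law of cosines on triangle WBT: WT² = 10² + 10² − 2·10·10·cos(30°) = 26.79, so WT ≈ 5.18.
Step 2: By the inverse law of cosines on triangle BWT: cos(∠BWT) = (10² + 5.18² − 10²) / (2·10·5.18) = 26.79/103.53 = 0.2588, so ∠BWT = 75°.

Therefore, the measure of angle ∠BWT = 75°.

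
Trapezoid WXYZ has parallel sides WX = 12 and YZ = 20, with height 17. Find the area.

Area of a trapezoid = (base1 + base2) * height / 2
Area = (12 + 20) * 17 / 2
Area = 32 * 17 / 2
Area = 544 / 2
Area = 272

272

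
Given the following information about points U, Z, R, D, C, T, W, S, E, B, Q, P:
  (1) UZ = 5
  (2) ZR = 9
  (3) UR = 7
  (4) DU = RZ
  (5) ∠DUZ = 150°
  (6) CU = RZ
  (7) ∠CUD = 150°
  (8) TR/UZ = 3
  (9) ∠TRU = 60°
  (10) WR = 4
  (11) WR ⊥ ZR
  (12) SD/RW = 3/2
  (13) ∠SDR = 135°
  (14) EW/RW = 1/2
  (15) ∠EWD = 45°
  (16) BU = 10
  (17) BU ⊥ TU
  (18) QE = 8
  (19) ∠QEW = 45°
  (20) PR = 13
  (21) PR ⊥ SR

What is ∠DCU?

From the given relations: CU = RZ = 9; DU = RZ = 9.
Step 1: By the law of cosines on triangle CUD: CD² = 9² + 9² − 2·9·9·cos(150°) = 302.3, so CD ≈ 17.39.
Step 2: By the inverse law of cosines on triangle DCU: cos(∠DCU) = (17.39² + 9² − 9²) / (2·17.39·9) = 302.3/312.96 = 0.9659, so ∠DCU = 15°.

Therefore, the measure of angle ∠DCU = 15°.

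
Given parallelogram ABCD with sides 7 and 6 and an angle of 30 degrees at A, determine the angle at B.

Opposite sides of a parallelogram are parallel, so consecutive angles form co-interior angles on a transversal.
Co-interior angles sum to 180°, giving angle B = 180 - 30 = 150 degrees.

150 degrees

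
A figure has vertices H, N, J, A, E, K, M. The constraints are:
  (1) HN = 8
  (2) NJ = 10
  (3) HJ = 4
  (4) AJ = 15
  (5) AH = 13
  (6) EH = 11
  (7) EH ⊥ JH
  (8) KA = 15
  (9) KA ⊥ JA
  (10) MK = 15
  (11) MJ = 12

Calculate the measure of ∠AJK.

Step 1: By the law of cosines on triangle JAK: JK² = 15² + 15² − 2·15·15·cos(90°) = 450, so JK = 15·√2.
Step 2: By the inverse law of cosines on triangle AJK: cos(∠AJK) = (15² + (15·√2)² − 15²) / (2·15·15·√2) = 450/636.4 = 0.7071, so ∠AJK = 45°.

Therefore, the measure of angle ∠AJK = 45°.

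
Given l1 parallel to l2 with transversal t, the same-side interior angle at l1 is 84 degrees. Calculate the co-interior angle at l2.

Co-interior (same-side interior) angles are between the parallel lines on the same side of the transversal.
Unlike corresponding or alternate interior angles, they are supplementary rather than equal.
So the angle = 180 - 84 = 96 degrees.

96 degrees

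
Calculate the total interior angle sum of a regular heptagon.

The sum of interior angles of an n-sided polygon is (n - 2) * 180.
For n = 7: (7 - 2) * 180 = 5 * 180 = 900 degrees.

900 degrees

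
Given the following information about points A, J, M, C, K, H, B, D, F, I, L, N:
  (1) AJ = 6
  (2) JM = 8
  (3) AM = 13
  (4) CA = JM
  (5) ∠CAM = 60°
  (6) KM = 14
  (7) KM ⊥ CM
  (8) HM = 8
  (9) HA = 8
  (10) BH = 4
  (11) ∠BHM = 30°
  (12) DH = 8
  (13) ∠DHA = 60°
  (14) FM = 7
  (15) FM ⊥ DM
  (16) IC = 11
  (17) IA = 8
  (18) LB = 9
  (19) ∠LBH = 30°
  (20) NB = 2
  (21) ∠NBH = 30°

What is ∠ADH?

Step 1: By the law of cosines on triangle DHA: DA² = 8² + 8² − 2·8·8·cos(60°) = 64, so DA = 8.
Step 2: By the inverse law of cosines on triangle ADH: cos(∠ADH) = (8² + 8² − 8²) / (2·8·8) = 64/128 = 0.5, so ∠ADH = 60°.

Therefore, the measure of angle ∠ADH = 60°.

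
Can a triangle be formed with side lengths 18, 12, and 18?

Yes.
The triangle inequality requires that the sum of any two sides exceeds the third.
Here 12 + 18 = 30 > 18, so the condition is met.

Yes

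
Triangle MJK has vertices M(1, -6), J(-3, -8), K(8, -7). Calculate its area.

The Shoelace formula computes the area from vertex coordinates by summing cross products.
For vertices (1,-6), (-3,-8), (8,-7):
Signed sum = 1*-8 - -3*-6 + -3*-7 - 8*-8 + 8*-6 - 1*-7
= -26 + 85 + -41 = 18
Area = (1/2)|18| = 9.

9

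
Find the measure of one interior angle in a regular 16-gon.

Each interior angle of a regular n-gon is (n - 2) * 180 / n.
For n = 16: (16 - 2) * 180 / 16 = 2520/16 = 315/2 degrees.

315/2 degrees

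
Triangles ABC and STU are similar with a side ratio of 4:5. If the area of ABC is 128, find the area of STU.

For similar figures, the area ratio equals the square of the side ratio.
Side ratio (ABC to STU) = 4:5, so area ratio = 4^2:5^2 = 16:25.
If the area of ABC is 128, then the area of STU = 128 * (25/16) = 200.

200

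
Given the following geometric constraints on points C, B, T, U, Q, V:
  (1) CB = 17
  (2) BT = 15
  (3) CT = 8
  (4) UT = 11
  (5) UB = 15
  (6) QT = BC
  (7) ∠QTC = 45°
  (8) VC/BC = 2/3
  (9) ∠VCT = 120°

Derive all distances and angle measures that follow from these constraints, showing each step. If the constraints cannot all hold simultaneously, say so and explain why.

The constraints are consistent.

From the given relations:
  QT = BC = 17
  VC = 2/3·BC = 2/3·17 ≈ 11.33

Step 1: From CT = 8, TQ = 17, and ∠CTQ = 45°, by the law of cosines:
  CQ² = CT² + TQ² - 2·CT·TQ·cos(45°) = 64 + 289 - 192.3 = 160.7
  CQ ≈ 12.68

Step 2: From TC = 8, CV = 11.33, and ∠TCV = 120°, by the law of cosines:
  TV² = TC² + CV² - 2·TC·CV·cos(120°) = 64 + 128.4 + 90.67 = 283.1
  TV ≈ 16.83

Step 3: From CB = 17, CT = 8, BT = 15, by the inverse law of cosines:
  cos(∠BCT) = (CB² + CT² - BT²) / (2·CB·CT)
  ∠BCT = 61.93°

Step 4: From BC = 17, BT = 15, CT = 8, by the inverse law of cosines:
  cos(∠CBT) = (BC² + BT² - CT²) / (2·BC·BT)
  ∠CBT = 28.07°

Step 5: From BT = 15, BU = 15, TU = 11, by the inverse law of cosines:
  cos(∠TBU) = (BT² + BU² - TU²) / (2·BT·BU)
  ∠TBU = 43.02°

Step 6: From TB = 15, TC = 8, BC = 17, by the inverse law of cosines:
  cos(∠BTC) = (TB² + TC² - BC²) / (2·TB·TC)
  ∠BTC = 90°

Step 7: From TB = 15, TU = 11, BU = 15, by the inverse law of cosines:
  cos(∠BTU) = (TB² + TU² - BU²) / (2·TB·TU)
  ∠BTU = 68.49°

Step 8: From UB = 15, UT = 11, BT = 15, by the inverse law of cosines:
  cos(∠BUT) = (UB² + UT² - BT²) / (2·UB·UT)
  ∠BUT = 68.49°

Step 9: From CQ = 12.68, CT = 8, QT = 17, by the inverse law of cosines:
  cos(∠QCT) = (CQ² + CT² - QT²) / (2·CQ·CT)
  ∠QCT = 108.49°

Step 10: From TC = 8, TV = 16.83, CV = 11.33, by the inverse law of cosines:
  cos(∠CTV) = (TC² + TV² - CV²) / (2·TC·TV)
  ∠CTV = 35.68°

Step 11: From QC = 12.68, QT = 17, CT = 8, by the inverse law of cosines:
  cos(∠CQT) = (QC² + QT² - CT²) / (2·QC·QT)
  ∠CQT = 26.51°

Step 12: From VC = 11.33, VT = 16.83, CT = 8, by the inverse law of cosines:
  cos(∠CVT) = (VC² + VT² - CT²) / (2·VC·VT)
  ∠CVT = 24.32°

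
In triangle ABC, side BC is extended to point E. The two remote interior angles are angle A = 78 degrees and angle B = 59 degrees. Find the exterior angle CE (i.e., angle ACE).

Exterior angle = 78 + 59 = 137 degrees (exterior angle theorem).

137 degrees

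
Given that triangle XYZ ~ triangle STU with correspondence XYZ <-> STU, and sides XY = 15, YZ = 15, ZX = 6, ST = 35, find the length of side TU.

Since the triangles are similar, the ratio of corresponding sides is constant.
Scale factor k = ST / XY = 35 / 15 = 7/3
TU = k * YZ = 7/3 * 15 = 35

35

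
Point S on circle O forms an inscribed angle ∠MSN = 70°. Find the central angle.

By the inscribed angle theorem, the central angle is twice the inscribed angle.
Central angle = 2 × 70° = 140°

140°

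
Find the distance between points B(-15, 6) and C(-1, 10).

The horizontal distance is |-1 - -15| = 14 and the vertical distance is |10 - 6| = 4.
By the Pythagorean theorem, d = sqrt(14^2 + 4^2) = sqrt(212) = 2*sqrt(53).

2*sqrt(53)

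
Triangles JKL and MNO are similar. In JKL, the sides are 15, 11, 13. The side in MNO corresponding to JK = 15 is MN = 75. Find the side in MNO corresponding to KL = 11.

Since the triangles are similar, the ratio of corresponding sides is constant.
Scale factor k = MN / JK = 75 / 15 = 5
NO = k * KL = 5 * 11 = 55

55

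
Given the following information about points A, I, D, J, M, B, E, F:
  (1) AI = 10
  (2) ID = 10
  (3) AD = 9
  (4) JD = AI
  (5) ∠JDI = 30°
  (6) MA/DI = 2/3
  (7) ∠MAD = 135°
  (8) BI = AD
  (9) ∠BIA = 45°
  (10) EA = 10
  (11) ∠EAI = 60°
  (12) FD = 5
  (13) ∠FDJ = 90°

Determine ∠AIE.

Step 1: By the law of cosines on triangle IAE: IE² = 10² + 10² − 2·10·10·cos(60°) = 100, so IE = 10.
Step 2: By the inverse law of cosines on triangle AIE: cos(∠AIE) = (10² + 10² − 10²) / (2·10·10) = 100/200 = 0.5, so ∠AIE = 60°.

Therefore, the measure of angle ∠AIE = 60°.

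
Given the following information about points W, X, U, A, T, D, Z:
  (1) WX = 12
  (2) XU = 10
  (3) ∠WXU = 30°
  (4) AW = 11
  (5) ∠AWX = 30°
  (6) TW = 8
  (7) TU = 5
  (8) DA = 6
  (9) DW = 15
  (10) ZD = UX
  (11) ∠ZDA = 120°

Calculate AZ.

From the given relations: ZD = UX = 10.
Step 1: By the law of cosines on triangle ADZ: AZ² = 6² + 10² − 2·6·10·cos(120°) = 196, so AZ = 14.

Therefore, the length of AZ = 14.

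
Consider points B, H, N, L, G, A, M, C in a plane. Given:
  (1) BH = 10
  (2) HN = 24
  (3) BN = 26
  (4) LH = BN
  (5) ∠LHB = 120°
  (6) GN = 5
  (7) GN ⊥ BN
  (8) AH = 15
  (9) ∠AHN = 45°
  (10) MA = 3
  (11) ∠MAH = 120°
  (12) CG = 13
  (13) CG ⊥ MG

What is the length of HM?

Step 1: By the law of cosines on triangle HAM: HM² = 15² + 3² − 2·15·3·cos(120°) = 279, so HM = 3·√31.

Therefore, the length of HM = 3·√31.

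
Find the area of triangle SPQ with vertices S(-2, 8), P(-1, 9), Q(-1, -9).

Shoelace: Area = (1/2)|-2(9--9) + -1(-9-8) + -1(8-9)| = (1/2)(18) = 9

9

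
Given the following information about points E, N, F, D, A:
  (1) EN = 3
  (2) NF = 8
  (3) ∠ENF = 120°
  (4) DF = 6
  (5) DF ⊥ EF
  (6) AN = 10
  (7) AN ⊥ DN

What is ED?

Step 1: By the law of cosines on triangle ENF: EF² = 3² + 8² − 2·3·8·cos(120°) = 97, so EF = √97.
Step 2: By the law of cosines on triangle EFD: ED² = √97² + 6² − 2·√97·6·cos(90°) = 133, so ED = √133.

Therefore, the length of ED = √133.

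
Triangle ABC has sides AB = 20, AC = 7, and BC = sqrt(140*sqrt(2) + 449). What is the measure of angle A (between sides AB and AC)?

cos(A) = (20² + 7² - (sqrt(140*sqrt(2) + 449))²) / (2 × 20 × 7) = -sqrt(2)/2, so A = arccos(-sqrt(2)/2) = 135°.

135°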